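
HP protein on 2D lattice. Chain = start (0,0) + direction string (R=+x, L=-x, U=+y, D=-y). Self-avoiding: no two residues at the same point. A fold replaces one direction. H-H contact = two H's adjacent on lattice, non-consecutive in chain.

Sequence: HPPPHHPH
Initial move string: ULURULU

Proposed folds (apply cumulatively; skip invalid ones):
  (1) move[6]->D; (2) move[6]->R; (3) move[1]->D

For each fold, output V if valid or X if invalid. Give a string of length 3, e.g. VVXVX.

Initial: ULURULU -> [(0, 0), (0, 1), (-1, 1), (-1, 2), (0, 2), (0, 3), (-1, 3), (-1, 4)]
Fold 1: move[6]->D => ULURULD INVALID (collision), skipped
Fold 2: move[6]->R => ULURULR INVALID (collision), skipped
Fold 3: move[1]->D => UDURULU INVALID (collision), skipped

Answer: XXX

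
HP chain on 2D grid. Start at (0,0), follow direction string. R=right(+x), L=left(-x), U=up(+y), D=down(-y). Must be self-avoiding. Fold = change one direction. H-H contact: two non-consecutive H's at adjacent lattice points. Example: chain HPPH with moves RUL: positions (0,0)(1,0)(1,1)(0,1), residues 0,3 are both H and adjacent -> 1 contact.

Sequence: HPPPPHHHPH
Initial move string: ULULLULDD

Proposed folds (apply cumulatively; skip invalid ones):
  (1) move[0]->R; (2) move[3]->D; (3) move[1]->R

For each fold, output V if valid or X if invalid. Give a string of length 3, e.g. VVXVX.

Answer: XXV

Derivation:
Initial: ULULLULDD -> [(0, 0), (0, 1), (-1, 1), (-1, 2), (-2, 2), (-3, 2), (-3, 3), (-4, 3), (-4, 2), (-4, 1)]
Fold 1: move[0]->R => RLULLULDD INVALID (collision), skipped
Fold 2: move[3]->D => ULUDLULDD INVALID (collision), skipped
Fold 3: move[1]->R => URULLULDD VALID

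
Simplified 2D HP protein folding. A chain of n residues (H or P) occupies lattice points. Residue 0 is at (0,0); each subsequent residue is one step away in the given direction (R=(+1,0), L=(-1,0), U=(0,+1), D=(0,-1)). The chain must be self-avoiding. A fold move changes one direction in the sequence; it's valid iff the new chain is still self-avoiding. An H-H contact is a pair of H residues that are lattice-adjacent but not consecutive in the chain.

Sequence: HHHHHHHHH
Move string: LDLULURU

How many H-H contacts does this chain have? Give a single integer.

Positions: [(0, 0), (-1, 0), (-1, -1), (-2, -1), (-2, 0), (-3, 0), (-3, 1), (-2, 1), (-2, 2)]
H-H contact: residue 1 @(-1,0) - residue 4 @(-2, 0)
H-H contact: residue 4 @(-2,0) - residue 7 @(-2, 1)

Answer: 2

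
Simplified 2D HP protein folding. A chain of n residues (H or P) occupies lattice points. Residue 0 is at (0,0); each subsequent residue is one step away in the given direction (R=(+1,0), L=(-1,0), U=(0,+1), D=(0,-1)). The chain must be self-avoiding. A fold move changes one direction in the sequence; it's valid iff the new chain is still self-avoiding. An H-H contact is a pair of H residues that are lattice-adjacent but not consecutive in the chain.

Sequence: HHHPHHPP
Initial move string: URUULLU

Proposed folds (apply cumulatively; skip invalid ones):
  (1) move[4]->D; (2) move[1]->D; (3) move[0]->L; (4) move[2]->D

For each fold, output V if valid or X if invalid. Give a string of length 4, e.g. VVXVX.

Answer: XXXX

Derivation:
Initial: URUULLU -> [(0, 0), (0, 1), (1, 1), (1, 2), (1, 3), (0, 3), (-1, 3), (-1, 4)]
Fold 1: move[4]->D => URUUDLU INVALID (collision), skipped
Fold 2: move[1]->D => UDUULLU INVALID (collision), skipped
Fold 3: move[0]->L => LRUULLU INVALID (collision), skipped
Fold 4: move[2]->D => URDULLU INVALID (collision), skipped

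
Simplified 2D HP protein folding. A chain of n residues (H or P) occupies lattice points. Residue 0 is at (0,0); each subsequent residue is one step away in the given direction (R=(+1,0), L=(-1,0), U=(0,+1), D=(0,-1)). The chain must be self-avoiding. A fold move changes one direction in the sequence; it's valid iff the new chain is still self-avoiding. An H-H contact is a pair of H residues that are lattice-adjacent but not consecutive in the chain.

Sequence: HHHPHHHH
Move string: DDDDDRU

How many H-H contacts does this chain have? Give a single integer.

Answer: 1

Derivation:
Positions: [(0, 0), (0, -1), (0, -2), (0, -3), (0, -4), (0, -5), (1, -5), (1, -4)]
H-H contact: residue 4 @(0,-4) - residue 7 @(1, -4)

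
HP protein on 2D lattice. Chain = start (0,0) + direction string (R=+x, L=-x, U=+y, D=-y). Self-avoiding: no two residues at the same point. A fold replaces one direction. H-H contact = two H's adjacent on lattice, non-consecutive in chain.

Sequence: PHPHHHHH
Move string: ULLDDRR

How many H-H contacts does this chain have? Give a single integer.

Answer: 0

Derivation:
Positions: [(0, 0), (0, 1), (-1, 1), (-2, 1), (-2, 0), (-2, -1), (-1, -1), (0, -1)]
No H-H contacts found.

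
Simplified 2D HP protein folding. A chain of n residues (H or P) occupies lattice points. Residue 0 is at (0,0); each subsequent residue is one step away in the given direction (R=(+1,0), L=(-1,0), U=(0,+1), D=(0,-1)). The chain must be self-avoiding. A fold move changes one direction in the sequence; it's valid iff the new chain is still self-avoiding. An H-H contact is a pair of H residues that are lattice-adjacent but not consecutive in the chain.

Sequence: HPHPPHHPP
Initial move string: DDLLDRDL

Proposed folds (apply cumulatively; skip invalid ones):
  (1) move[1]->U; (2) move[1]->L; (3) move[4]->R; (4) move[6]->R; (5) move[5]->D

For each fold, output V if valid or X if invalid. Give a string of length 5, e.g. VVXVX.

Answer: XVXXV

Derivation:
Initial: DDLLDRDL -> [(0, 0), (0, -1), (0, -2), (-1, -2), (-2, -2), (-2, -3), (-1, -3), (-1, -4), (-2, -4)]
Fold 1: move[1]->U => DULLDRDL INVALID (collision), skipped
Fold 2: move[1]->L => DLLLDRDL VALID
Fold 3: move[4]->R => DLLLRRDL INVALID (collision), skipped
Fold 4: move[6]->R => DLLLDRRL INVALID (collision), skipped
Fold 5: move[5]->D => DLLLDDDL VALID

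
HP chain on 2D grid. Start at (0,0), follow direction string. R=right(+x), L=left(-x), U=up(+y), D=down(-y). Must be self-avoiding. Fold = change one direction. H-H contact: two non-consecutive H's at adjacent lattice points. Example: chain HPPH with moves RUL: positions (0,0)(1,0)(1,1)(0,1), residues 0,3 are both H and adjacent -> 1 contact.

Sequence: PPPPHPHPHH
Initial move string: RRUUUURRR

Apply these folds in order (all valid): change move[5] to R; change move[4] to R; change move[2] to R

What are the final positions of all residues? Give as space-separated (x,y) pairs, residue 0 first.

Answer: (0,0) (1,0) (2,0) (3,0) (3,1) (4,1) (5,1) (6,1) (7,1) (8,1)

Derivation:
Initial moves: RRUUUURRR
Fold: move[5]->R => RRUUURRRR (positions: [(0, 0), (1, 0), (2, 0), (2, 1), (2, 2), (2, 3), (3, 3), (4, 3), (5, 3), (6, 3)])
Fold: move[4]->R => RRUURRRRR (positions: [(0, 0), (1, 0), (2, 0), (2, 1), (2, 2), (3, 2), (4, 2), (5, 2), (6, 2), (7, 2)])
Fold: move[2]->R => RRRURRRRR (positions: [(0, 0), (1, 0), (2, 0), (3, 0), (3, 1), (4, 1), (5, 1), (6, 1), (7, 1), (8, 1)])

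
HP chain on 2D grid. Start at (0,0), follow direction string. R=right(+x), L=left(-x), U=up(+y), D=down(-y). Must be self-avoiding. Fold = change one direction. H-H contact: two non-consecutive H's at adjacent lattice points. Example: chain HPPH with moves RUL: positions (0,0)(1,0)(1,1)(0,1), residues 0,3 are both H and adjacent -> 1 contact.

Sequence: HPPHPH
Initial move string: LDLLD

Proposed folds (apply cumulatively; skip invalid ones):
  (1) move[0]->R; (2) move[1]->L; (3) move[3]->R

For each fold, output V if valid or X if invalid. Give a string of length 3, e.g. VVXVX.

Initial: LDLLD -> [(0, 0), (-1, 0), (-1, -1), (-2, -1), (-3, -1), (-3, -2)]
Fold 1: move[0]->R => RDLLD VALID
Fold 2: move[1]->L => RLLLD INVALID (collision), skipped
Fold 3: move[3]->R => RDLRD INVALID (collision), skipped

Answer: VXX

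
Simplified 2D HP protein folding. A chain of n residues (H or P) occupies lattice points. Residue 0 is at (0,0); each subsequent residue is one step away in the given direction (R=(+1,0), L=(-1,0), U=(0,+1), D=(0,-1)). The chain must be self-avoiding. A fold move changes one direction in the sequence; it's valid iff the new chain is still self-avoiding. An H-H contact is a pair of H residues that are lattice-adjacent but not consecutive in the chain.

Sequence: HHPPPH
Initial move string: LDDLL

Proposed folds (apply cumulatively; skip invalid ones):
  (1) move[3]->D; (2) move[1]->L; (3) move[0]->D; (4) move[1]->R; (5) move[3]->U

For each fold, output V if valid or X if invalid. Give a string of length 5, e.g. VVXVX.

Answer: VVVVX

Derivation:
Initial: LDDLL -> [(0, 0), (-1, 0), (-1, -1), (-1, -2), (-2, -2), (-3, -2)]
Fold 1: move[3]->D => LDDDL VALID
Fold 2: move[1]->L => LLDDL VALID
Fold 3: move[0]->D => DLDDL VALID
Fold 4: move[1]->R => DRDDL VALID
Fold 5: move[3]->U => DRDUL INVALID (collision), skipped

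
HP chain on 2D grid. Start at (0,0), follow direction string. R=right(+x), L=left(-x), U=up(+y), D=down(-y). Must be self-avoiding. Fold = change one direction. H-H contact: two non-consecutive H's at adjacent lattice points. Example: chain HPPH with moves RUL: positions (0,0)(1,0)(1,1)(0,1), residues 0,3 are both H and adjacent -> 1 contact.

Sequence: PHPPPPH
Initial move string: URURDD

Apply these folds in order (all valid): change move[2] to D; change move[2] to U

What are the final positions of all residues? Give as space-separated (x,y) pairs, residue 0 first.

Initial moves: URURDD
Fold: move[2]->D => URDRDD (positions: [(0, 0), (0, 1), (1, 1), (1, 0), (2, 0), (2, -1), (2, -2)])
Fold: move[2]->U => URURDD (positions: [(0, 0), (0, 1), (1, 1), (1, 2), (2, 2), (2, 1), (2, 0)])

Answer: (0,0) (0,1) (1,1) (1,2) (2,2) (2,1) (2,0)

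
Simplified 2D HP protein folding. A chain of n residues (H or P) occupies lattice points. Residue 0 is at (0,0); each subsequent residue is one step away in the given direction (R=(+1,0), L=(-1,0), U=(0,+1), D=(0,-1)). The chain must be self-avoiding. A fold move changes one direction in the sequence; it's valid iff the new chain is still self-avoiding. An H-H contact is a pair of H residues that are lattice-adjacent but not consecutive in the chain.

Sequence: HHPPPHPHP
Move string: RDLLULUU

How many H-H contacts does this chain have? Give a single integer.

Answer: 1

Derivation:
Positions: [(0, 0), (1, 0), (1, -1), (0, -1), (-1, -1), (-1, 0), (-2, 0), (-2, 1), (-2, 2)]
H-H contact: residue 0 @(0,0) - residue 5 @(-1, 0)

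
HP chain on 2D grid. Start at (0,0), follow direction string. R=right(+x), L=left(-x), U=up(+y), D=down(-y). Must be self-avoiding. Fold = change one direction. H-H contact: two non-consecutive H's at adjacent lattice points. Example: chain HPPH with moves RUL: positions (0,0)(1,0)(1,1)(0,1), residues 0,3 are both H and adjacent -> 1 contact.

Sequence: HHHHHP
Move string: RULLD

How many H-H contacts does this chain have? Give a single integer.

Answer: 1

Derivation:
Positions: [(0, 0), (1, 0), (1, 1), (0, 1), (-1, 1), (-1, 0)]
H-H contact: residue 0 @(0,0) - residue 3 @(0, 1)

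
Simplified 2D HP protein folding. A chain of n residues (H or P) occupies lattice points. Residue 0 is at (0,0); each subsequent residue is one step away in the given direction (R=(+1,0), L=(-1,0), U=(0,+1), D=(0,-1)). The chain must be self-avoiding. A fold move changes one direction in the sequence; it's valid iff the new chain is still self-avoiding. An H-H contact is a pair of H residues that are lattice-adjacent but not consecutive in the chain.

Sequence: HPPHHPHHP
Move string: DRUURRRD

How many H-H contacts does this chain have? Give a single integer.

Answer: 1

Derivation:
Positions: [(0, 0), (0, -1), (1, -1), (1, 0), (1, 1), (2, 1), (3, 1), (4, 1), (4, 0)]
H-H contact: residue 0 @(0,0) - residue 3 @(1, 0)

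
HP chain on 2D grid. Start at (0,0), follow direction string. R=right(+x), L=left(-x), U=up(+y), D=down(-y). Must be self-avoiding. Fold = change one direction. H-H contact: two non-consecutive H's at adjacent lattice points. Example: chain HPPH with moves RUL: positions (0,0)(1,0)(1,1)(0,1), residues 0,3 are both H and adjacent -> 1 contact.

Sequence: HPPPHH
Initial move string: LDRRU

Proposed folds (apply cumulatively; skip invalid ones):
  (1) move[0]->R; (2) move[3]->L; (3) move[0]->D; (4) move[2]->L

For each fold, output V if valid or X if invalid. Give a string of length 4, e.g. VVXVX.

Answer: VXVX

Derivation:
Initial: LDRRU -> [(0, 0), (-1, 0), (-1, -1), (0, -1), (1, -1), (1, 0)]
Fold 1: move[0]->R => RDRRU VALID
Fold 2: move[3]->L => RDRLU INVALID (collision), skipped
Fold 3: move[0]->D => DDRRU VALID
Fold 4: move[2]->L => DDLRU INVALID (collision), skipped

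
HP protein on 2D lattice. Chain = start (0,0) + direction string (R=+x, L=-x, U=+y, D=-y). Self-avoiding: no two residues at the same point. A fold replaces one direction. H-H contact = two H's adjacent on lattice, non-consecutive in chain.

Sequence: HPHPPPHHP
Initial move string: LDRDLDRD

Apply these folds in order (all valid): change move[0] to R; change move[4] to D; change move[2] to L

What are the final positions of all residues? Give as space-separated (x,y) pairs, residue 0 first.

Answer: (0,0) (1,0) (1,-1) (0,-1) (0,-2) (0,-3) (0,-4) (1,-4) (1,-5)

Derivation:
Initial moves: LDRDLDRD
Fold: move[0]->R => RDRDLDRD (positions: [(0, 0), (1, 0), (1, -1), (2, -1), (2, -2), (1, -2), (1, -3), (2, -3), (2, -4)])
Fold: move[4]->D => RDRDDDRD (positions: [(0, 0), (1, 0), (1, -1), (2, -1), (2, -2), (2, -3), (2, -4), (3, -4), (3, -5)])
Fold: move[2]->L => RDLDDDRD (positions: [(0, 0), (1, 0), (1, -1), (0, -1), (0, -2), (0, -3), (0, -4), (1, -4), (1, -5)])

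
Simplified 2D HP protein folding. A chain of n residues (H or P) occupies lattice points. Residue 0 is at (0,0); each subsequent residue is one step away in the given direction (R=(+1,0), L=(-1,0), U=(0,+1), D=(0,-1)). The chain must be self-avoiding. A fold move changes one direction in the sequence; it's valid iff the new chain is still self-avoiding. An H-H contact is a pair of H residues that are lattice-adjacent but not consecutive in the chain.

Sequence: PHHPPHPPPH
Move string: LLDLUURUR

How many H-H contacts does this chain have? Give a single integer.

Answer: 1

Derivation:
Positions: [(0, 0), (-1, 0), (-2, 0), (-2, -1), (-3, -1), (-3, 0), (-3, 1), (-2, 1), (-2, 2), (-1, 2)]
H-H contact: residue 2 @(-2,0) - residue 5 @(-3, 0)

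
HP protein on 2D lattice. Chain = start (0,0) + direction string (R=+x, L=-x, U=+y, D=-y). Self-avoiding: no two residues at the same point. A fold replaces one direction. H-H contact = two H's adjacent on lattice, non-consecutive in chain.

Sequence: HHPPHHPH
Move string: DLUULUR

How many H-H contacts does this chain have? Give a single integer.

Answer: 1

Derivation:
Positions: [(0, 0), (0, -1), (-1, -1), (-1, 0), (-1, 1), (-2, 1), (-2, 2), (-1, 2)]
H-H contact: residue 4 @(-1,1) - residue 7 @(-1, 2)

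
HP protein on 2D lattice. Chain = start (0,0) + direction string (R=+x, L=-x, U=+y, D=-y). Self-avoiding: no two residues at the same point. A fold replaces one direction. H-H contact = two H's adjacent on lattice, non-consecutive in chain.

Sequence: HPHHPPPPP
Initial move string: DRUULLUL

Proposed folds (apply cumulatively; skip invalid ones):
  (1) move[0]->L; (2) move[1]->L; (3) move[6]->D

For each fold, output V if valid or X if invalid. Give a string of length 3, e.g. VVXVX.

Initial: DRUULLUL -> [(0, 0), (0, -1), (1, -1), (1, 0), (1, 1), (0, 1), (-1, 1), (-1, 2), (-2, 2)]
Fold 1: move[0]->L => LRUULLUL INVALID (collision), skipped
Fold 2: move[1]->L => DLUULLUL VALID
Fold 3: move[6]->D => DLUULLDL VALID

Answer: XVV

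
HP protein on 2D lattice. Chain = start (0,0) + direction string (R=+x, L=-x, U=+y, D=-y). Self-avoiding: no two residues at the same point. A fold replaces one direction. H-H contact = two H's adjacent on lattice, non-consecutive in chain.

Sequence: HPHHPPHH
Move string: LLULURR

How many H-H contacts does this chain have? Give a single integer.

Positions: [(0, 0), (-1, 0), (-2, 0), (-2, 1), (-3, 1), (-3, 2), (-2, 2), (-1, 2)]
H-H contact: residue 3 @(-2,1) - residue 6 @(-2, 2)

Answer: 1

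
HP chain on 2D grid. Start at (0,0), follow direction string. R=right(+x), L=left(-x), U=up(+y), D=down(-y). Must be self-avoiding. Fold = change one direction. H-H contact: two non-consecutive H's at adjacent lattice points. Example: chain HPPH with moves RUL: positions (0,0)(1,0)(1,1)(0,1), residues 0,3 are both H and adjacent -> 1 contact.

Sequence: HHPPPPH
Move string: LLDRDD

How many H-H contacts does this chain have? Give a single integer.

Positions: [(0, 0), (-1, 0), (-2, 0), (-2, -1), (-1, -1), (-1, -2), (-1, -3)]
No H-H contacts found.

Answer: 0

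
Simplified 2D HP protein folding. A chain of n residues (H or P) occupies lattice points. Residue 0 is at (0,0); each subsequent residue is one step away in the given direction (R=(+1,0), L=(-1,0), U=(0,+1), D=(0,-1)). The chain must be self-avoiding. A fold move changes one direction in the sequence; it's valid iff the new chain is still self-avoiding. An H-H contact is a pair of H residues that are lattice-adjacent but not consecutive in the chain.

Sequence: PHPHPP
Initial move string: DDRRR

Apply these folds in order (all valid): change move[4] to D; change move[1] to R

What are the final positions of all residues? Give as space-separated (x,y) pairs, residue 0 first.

Initial moves: DDRRR
Fold: move[4]->D => DDRRD (positions: [(0, 0), (0, -1), (0, -2), (1, -2), (2, -2), (2, -3)])
Fold: move[1]->R => DRRRD (positions: [(0, 0), (0, -1), (1, -1), (2, -1), (3, -1), (3, -2)])

Answer: (0,0) (0,-1) (1,-1) (2,-1) (3,-1) (3,-2)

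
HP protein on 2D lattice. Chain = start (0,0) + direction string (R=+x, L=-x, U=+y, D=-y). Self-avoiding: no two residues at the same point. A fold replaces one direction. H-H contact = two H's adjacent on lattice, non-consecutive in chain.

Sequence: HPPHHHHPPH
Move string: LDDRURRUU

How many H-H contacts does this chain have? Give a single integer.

Answer: 1

Derivation:
Positions: [(0, 0), (-1, 0), (-1, -1), (-1, -2), (0, -2), (0, -1), (1, -1), (2, -1), (2, 0), (2, 1)]
H-H contact: residue 0 @(0,0) - residue 5 @(0, -1)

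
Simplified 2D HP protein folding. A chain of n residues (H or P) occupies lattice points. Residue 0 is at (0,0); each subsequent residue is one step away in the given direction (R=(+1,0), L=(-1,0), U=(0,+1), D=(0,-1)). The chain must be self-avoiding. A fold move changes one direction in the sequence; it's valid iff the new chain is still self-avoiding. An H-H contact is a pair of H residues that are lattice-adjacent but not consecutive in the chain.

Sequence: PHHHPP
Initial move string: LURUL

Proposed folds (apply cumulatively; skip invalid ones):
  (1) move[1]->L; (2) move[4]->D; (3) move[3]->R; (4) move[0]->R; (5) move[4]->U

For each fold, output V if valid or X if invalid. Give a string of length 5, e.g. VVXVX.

Answer: XXXVV

Derivation:
Initial: LURUL -> [(0, 0), (-1, 0), (-1, 1), (0, 1), (0, 2), (-1, 2)]
Fold 1: move[1]->L => LLRUL INVALID (collision), skipped
Fold 2: move[4]->D => LURUD INVALID (collision), skipped
Fold 3: move[3]->R => LURRL INVALID (collision), skipped
Fold 4: move[0]->R => RURUL VALID
Fold 5: move[4]->U => RURUU VALID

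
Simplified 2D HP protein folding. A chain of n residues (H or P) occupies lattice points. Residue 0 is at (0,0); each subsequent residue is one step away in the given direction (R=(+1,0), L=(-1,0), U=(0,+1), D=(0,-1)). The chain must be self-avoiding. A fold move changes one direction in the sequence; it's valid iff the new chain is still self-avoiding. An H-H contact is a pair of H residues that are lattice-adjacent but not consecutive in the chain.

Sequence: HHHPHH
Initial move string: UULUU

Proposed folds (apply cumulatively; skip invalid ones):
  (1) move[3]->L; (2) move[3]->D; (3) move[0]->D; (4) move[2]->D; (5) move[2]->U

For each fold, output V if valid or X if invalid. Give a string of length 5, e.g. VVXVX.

Initial: UULUU -> [(0, 0), (0, 1), (0, 2), (-1, 2), (-1, 3), (-1, 4)]
Fold 1: move[3]->L => UULLU VALID
Fold 2: move[3]->D => UULDU INVALID (collision), skipped
Fold 3: move[0]->D => DULLU INVALID (collision), skipped
Fold 4: move[2]->D => UUDLU INVALID (collision), skipped
Fold 5: move[2]->U => UUULU VALID

Answer: VXXXV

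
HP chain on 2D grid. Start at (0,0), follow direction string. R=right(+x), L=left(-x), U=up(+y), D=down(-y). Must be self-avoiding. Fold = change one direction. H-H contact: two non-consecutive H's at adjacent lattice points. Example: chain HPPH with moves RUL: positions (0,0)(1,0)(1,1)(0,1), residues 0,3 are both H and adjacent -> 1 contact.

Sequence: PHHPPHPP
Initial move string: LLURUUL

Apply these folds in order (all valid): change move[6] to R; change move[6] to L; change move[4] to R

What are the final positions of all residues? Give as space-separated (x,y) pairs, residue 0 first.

Answer: (0,0) (-1,0) (-2,0) (-2,1) (-1,1) (0,1) (0,2) (-1,2)

Derivation:
Initial moves: LLURUUL
Fold: move[6]->R => LLURUUR (positions: [(0, 0), (-1, 0), (-2, 0), (-2, 1), (-1, 1), (-1, 2), (-1, 3), (0, 3)])
Fold: move[6]->L => LLURUUL (positions: [(0, 0), (-1, 0), (-2, 0), (-2, 1), (-1, 1), (-1, 2), (-1, 3), (-2, 3)])
Fold: move[4]->R => LLURRUL (positions: [(0, 0), (-1, 0), (-2, 0), (-2, 1), (-1, 1), (0, 1), (0, 2), (-1, 2)])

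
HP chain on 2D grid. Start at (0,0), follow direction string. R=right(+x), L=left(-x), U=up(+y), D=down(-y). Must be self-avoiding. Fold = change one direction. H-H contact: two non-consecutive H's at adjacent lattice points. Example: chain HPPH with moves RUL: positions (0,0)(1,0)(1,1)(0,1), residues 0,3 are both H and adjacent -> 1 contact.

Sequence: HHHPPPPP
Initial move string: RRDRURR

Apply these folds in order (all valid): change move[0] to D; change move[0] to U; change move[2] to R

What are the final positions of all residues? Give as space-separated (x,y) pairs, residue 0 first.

Initial moves: RRDRURR
Fold: move[0]->D => DRDRURR (positions: [(0, 0), (0, -1), (1, -1), (1, -2), (2, -2), (2, -1), (3, -1), (4, -1)])
Fold: move[0]->U => URDRURR (positions: [(0, 0), (0, 1), (1, 1), (1, 0), (2, 0), (2, 1), (3, 1), (4, 1)])
Fold: move[2]->R => URRRURR (positions: [(0, 0), (0, 1), (1, 1), (2, 1), (3, 1), (3, 2), (4, 2), (5, 2)])

Answer: (0,0) (0,1) (1,1) (2,1) (3,1) (3,2) (4,2) (5,2)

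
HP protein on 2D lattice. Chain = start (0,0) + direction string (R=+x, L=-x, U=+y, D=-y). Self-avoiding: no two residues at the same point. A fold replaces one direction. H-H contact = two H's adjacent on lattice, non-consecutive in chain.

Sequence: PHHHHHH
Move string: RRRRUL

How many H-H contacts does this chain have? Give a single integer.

Answer: 1

Derivation:
Positions: [(0, 0), (1, 0), (2, 0), (3, 0), (4, 0), (4, 1), (3, 1)]
H-H contact: residue 3 @(3,0) - residue 6 @(3, 1)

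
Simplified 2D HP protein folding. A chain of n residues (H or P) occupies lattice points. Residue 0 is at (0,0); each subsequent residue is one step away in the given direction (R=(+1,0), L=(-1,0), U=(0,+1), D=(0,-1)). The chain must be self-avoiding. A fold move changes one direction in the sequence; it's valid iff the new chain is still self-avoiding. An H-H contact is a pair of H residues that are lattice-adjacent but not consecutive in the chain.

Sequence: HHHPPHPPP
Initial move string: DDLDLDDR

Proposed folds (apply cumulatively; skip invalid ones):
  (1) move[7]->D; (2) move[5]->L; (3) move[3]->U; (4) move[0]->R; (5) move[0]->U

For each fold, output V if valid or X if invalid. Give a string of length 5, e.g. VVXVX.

Initial: DDLDLDDR -> [(0, 0), (0, -1), (0, -2), (-1, -2), (-1, -3), (-2, -3), (-2, -4), (-2, -5), (-1, -5)]
Fold 1: move[7]->D => DDLDLDDD VALID
Fold 2: move[5]->L => DDLDLLDD VALID
Fold 3: move[3]->U => DDLULLDD VALID
Fold 4: move[0]->R => RDLULLDD INVALID (collision), skipped
Fold 5: move[0]->U => UDLULLDD INVALID (collision), skipped

Answer: VVVXX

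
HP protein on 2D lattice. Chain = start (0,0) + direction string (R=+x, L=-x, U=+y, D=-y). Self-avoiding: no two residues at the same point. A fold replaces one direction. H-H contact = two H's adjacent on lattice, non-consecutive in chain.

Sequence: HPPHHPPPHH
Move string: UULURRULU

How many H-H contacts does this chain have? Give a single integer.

Positions: [(0, 0), (0, 1), (0, 2), (-1, 2), (-1, 3), (0, 3), (1, 3), (1, 4), (0, 4), (0, 5)]
No H-H contacts found.

Answer: 0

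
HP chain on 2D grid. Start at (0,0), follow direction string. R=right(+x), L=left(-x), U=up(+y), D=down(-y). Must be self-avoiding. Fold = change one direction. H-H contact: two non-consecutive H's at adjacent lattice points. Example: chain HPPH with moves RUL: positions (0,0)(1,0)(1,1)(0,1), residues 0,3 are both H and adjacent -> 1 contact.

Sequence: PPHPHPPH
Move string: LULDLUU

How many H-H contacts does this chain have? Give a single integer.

Answer: 0

Derivation:
Positions: [(0, 0), (-1, 0), (-1, 1), (-2, 1), (-2, 0), (-3, 0), (-3, 1), (-3, 2)]
No H-H contacts found.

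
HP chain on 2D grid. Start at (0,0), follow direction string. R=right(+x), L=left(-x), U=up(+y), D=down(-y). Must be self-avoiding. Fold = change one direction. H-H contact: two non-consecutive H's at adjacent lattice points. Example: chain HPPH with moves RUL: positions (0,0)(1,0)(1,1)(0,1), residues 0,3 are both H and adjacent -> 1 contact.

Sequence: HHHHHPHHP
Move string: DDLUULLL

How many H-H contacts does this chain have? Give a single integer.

Positions: [(0, 0), (0, -1), (0, -2), (-1, -2), (-1, -1), (-1, 0), (-2, 0), (-3, 0), (-4, 0)]
H-H contact: residue 1 @(0,-1) - residue 4 @(-1, -1)

Answer: 1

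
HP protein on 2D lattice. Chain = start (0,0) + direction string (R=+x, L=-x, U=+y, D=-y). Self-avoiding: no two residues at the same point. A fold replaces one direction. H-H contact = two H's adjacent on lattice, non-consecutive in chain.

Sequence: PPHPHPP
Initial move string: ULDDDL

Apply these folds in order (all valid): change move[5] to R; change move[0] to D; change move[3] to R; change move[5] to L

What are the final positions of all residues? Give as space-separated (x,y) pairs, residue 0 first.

Answer: (0,0) (0,-1) (-1,-1) (-1,-2) (0,-2) (0,-3) (-1,-3)

Derivation:
Initial moves: ULDDDL
Fold: move[5]->R => ULDDDR (positions: [(0, 0), (0, 1), (-1, 1), (-1, 0), (-1, -1), (-1, -2), (0, -2)])
Fold: move[0]->D => DLDDDR (positions: [(0, 0), (0, -1), (-1, -1), (-1, -2), (-1, -3), (-1, -4), (0, -4)])
Fold: move[3]->R => DLDRDR (positions: [(0, 0), (0, -1), (-1, -1), (-1, -2), (0, -2), (0, -3), (1, -3)])
Fold: move[5]->L => DLDRDL (positions: [(0, 0), (0, -1), (-1, -1), (-1, -2), (0, -2), (0, -3), (-1, -3)])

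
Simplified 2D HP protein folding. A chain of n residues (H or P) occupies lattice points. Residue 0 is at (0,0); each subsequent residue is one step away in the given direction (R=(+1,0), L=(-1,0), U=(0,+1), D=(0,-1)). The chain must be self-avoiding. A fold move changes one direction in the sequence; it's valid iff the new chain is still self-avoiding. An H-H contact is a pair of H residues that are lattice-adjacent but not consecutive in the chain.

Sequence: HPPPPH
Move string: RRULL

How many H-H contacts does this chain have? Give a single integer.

Answer: 1

Derivation:
Positions: [(0, 0), (1, 0), (2, 0), (2, 1), (1, 1), (0, 1)]
H-H contact: residue 0 @(0,0) - residue 5 @(0, 1)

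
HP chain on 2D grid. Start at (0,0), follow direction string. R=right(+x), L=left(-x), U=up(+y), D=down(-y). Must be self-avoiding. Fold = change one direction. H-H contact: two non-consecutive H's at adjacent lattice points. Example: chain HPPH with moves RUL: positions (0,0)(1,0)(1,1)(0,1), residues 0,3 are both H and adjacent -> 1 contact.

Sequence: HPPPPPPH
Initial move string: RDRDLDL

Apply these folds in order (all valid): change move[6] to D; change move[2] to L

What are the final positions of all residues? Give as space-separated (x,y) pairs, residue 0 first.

Answer: (0,0) (1,0) (1,-1) (0,-1) (0,-2) (-1,-2) (-1,-3) (-1,-4)

Derivation:
Initial moves: RDRDLDL
Fold: move[6]->D => RDRDLDD (positions: [(0, 0), (1, 0), (1, -1), (2, -1), (2, -2), (1, -2), (1, -3), (1, -4)])
Fold: move[2]->L => RDLDLDD (positions: [(0, 0), (1, 0), (1, -1), (0, -1), (0, -2), (-1, -2), (-1, -3), (-1, -4)])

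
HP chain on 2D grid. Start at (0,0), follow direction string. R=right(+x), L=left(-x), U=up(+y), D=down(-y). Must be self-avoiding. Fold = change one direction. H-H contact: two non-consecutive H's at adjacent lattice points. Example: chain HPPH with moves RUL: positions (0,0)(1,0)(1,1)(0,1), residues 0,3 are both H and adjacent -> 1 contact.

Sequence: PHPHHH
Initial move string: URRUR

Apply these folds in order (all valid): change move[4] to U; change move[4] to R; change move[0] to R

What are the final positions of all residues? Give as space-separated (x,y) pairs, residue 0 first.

Initial moves: URRUR
Fold: move[4]->U => URRUU (positions: [(0, 0), (0, 1), (1, 1), (2, 1), (2, 2), (2, 3)])
Fold: move[4]->R => URRUR (positions: [(0, 0), (0, 1), (1, 1), (2, 1), (2, 2), (3, 2)])
Fold: move[0]->R => RRRUR (positions: [(0, 0), (1, 0), (2, 0), (3, 0), (3, 1), (4, 1)])

Answer: (0,0) (1,0) (2,0) (3,0) (3,1) (4,1)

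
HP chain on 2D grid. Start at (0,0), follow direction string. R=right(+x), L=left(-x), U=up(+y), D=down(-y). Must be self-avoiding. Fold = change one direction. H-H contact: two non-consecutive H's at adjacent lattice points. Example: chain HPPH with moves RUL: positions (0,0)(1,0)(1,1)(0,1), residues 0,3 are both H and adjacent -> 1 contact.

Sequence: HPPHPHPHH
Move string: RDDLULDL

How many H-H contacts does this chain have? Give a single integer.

Answer: 1

Derivation:
Positions: [(0, 0), (1, 0), (1, -1), (1, -2), (0, -2), (0, -1), (-1, -1), (-1, -2), (-2, -2)]
H-H contact: residue 0 @(0,0) - residue 5 @(0, -1)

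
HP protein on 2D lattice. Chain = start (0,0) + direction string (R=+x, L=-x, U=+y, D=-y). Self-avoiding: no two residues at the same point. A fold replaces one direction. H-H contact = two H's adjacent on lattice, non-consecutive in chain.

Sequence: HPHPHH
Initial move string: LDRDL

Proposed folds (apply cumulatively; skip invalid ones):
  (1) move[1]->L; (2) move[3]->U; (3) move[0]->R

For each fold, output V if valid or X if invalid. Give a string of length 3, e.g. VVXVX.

Answer: XXV

Derivation:
Initial: LDRDL -> [(0, 0), (-1, 0), (-1, -1), (0, -1), (0, -2), (-1, -2)]
Fold 1: move[1]->L => LLRDL INVALID (collision), skipped
Fold 2: move[3]->U => LDRUL INVALID (collision), skipped
Fold 3: move[0]->R => RDRDL VALID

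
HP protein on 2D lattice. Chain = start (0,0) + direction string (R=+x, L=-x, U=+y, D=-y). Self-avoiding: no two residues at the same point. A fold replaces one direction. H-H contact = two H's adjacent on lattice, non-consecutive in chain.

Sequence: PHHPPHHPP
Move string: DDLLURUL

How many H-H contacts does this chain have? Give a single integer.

Answer: 1

Derivation:
Positions: [(0, 0), (0, -1), (0, -2), (-1, -2), (-2, -2), (-2, -1), (-1, -1), (-1, 0), (-2, 0)]
H-H contact: residue 1 @(0,-1) - residue 6 @(-1, -1)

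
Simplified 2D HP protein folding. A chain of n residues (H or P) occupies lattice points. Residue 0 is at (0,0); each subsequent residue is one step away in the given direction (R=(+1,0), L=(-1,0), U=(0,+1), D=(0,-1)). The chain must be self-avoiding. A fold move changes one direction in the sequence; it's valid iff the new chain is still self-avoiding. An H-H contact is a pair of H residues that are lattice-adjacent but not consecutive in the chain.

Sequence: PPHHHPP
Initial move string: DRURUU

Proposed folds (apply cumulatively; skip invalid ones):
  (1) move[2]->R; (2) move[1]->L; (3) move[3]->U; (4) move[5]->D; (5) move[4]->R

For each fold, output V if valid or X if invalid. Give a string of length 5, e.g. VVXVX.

Initial: DRURUU -> [(0, 0), (0, -1), (1, -1), (1, 0), (2, 0), (2, 1), (2, 2)]
Fold 1: move[2]->R => DRRRUU VALID
Fold 2: move[1]->L => DLRRUU INVALID (collision), skipped
Fold 3: move[3]->U => DRRUUU VALID
Fold 4: move[5]->D => DRRUUD INVALID (collision), skipped
Fold 5: move[4]->R => DRRURU VALID

Answer: VXVXV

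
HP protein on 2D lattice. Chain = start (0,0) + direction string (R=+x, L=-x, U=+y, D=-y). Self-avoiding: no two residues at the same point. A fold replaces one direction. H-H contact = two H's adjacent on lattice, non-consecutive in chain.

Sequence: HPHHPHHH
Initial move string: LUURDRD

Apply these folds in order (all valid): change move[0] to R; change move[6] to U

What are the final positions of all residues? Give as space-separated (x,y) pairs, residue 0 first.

Answer: (0,0) (1,0) (1,1) (1,2) (2,2) (2,1) (3,1) (3,2)

Derivation:
Initial moves: LUURDRD
Fold: move[0]->R => RUURDRD (positions: [(0, 0), (1, 0), (1, 1), (1, 2), (2, 2), (2, 1), (3, 1), (3, 0)])
Fold: move[6]->U => RUURDRU (positions: [(0, 0), (1, 0), (1, 1), (1, 2), (2, 2), (2, 1), (3, 1), (3, 2)])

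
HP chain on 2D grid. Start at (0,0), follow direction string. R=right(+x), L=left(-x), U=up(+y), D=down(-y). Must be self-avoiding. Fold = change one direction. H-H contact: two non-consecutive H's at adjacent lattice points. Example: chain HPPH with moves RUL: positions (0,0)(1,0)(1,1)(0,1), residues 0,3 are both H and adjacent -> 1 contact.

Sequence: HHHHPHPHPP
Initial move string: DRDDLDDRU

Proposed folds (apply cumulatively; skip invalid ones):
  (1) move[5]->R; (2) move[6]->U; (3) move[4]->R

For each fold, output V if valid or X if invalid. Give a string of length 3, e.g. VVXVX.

Initial: DRDDLDDRU -> [(0, 0), (0, -1), (1, -1), (1, -2), (1, -3), (0, -3), (0, -4), (0, -5), (1, -5), (1, -4)]
Fold 1: move[5]->R => DRDDLRDRU INVALID (collision), skipped
Fold 2: move[6]->U => DRDDLDURU INVALID (collision), skipped
Fold 3: move[4]->R => DRDDRDDRU VALID

Answer: XXV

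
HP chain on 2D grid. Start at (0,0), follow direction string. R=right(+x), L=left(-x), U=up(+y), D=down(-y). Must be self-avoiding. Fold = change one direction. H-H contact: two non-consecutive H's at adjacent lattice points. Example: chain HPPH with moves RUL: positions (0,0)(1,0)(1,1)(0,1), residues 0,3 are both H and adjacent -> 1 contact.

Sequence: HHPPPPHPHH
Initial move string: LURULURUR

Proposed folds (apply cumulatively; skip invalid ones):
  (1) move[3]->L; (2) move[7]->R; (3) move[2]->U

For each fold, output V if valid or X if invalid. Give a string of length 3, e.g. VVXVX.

Initial: LURULURUR -> [(0, 0), (-1, 0), (-1, 1), (0, 1), (0, 2), (-1, 2), (-1, 3), (0, 3), (0, 4), (1, 4)]
Fold 1: move[3]->L => LURLLURUR INVALID (collision), skipped
Fold 2: move[7]->R => LURULURRR VALID
Fold 3: move[2]->U => LUUULURRR VALID

Answer: XVV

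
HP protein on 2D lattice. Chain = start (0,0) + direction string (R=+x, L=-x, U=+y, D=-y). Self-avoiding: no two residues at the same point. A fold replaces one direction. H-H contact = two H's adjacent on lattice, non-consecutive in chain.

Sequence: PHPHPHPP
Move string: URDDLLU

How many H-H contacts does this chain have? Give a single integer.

Positions: [(0, 0), (0, 1), (1, 1), (1, 0), (1, -1), (0, -1), (-1, -1), (-1, 0)]
No H-H contacts found.

Answer: 0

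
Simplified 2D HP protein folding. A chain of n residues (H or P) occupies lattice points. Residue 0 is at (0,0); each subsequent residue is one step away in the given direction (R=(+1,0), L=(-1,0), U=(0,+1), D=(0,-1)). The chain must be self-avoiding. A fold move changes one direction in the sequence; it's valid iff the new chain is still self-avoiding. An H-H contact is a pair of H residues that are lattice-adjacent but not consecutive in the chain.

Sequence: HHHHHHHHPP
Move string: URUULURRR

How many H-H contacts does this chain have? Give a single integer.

Positions: [(0, 0), (0, 1), (1, 1), (1, 2), (1, 3), (0, 3), (0, 4), (1, 4), (2, 4), (3, 4)]
H-H contact: residue 4 @(1,3) - residue 7 @(1, 4)

Answer: 1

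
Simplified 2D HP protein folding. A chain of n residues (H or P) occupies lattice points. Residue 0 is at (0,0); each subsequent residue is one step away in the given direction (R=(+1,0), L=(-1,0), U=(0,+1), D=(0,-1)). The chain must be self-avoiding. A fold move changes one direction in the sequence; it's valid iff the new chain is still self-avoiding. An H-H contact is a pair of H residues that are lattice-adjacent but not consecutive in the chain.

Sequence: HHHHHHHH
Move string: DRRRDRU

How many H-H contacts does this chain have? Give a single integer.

Answer: 1

Derivation:
Positions: [(0, 0), (0, -1), (1, -1), (2, -1), (3, -1), (3, -2), (4, -2), (4, -1)]
H-H contact: residue 4 @(3,-1) - residue 7 @(4, -1)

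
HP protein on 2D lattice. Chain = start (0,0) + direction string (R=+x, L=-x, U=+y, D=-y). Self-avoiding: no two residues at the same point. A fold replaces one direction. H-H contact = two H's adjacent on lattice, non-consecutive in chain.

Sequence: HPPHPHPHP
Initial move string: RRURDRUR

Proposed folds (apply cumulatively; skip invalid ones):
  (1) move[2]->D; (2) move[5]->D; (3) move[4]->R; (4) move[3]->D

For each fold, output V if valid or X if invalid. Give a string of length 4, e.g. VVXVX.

Initial: RRURDRUR -> [(0, 0), (1, 0), (2, 0), (2, 1), (3, 1), (3, 0), (4, 0), (4, 1), (5, 1)]
Fold 1: move[2]->D => RRDRDRUR VALID
Fold 2: move[5]->D => RRDRDDUR INVALID (collision), skipped
Fold 3: move[4]->R => RRDRRRUR VALID
Fold 4: move[3]->D => RRDDRRUR VALID

Answer: VXVV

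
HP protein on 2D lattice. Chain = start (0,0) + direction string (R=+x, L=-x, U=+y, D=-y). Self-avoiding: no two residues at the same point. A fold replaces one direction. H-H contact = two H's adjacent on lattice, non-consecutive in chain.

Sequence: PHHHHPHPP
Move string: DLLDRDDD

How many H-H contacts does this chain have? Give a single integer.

Answer: 0

Derivation:
Positions: [(0, 0), (0, -1), (-1, -1), (-2, -1), (-2, -2), (-1, -2), (-1, -3), (-1, -4), (-1, -5)]
No H-H contacts found.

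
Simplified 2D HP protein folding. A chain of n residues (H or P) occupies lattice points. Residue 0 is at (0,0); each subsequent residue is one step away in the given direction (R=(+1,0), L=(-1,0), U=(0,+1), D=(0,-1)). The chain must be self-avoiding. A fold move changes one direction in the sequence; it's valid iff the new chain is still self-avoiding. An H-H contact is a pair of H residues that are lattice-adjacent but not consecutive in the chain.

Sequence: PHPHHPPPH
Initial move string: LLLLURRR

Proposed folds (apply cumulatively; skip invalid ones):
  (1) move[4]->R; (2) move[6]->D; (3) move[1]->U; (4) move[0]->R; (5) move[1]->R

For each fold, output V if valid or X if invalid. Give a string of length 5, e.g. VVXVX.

Initial: LLLLURRR -> [(0, 0), (-1, 0), (-2, 0), (-3, 0), (-4, 0), (-4, 1), (-3, 1), (-2, 1), (-1, 1)]
Fold 1: move[4]->R => LLLLRRRR INVALID (collision), skipped
Fold 2: move[6]->D => LLLLURDR INVALID (collision), skipped
Fold 3: move[1]->U => LULLURRR VALID
Fold 4: move[0]->R => RULLURRR VALID
Fold 5: move[1]->R => RRLLURRR INVALID (collision), skipped

Answer: XXVVX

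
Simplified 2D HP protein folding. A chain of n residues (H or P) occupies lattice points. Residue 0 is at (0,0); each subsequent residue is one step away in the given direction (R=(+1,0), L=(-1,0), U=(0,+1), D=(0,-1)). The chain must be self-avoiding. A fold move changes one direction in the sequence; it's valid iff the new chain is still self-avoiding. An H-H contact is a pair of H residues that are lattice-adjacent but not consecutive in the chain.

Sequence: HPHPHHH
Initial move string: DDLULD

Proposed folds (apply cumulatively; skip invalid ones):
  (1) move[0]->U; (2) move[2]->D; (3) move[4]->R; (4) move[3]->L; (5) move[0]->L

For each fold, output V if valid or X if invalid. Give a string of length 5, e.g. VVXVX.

Initial: DDLULD -> [(0, 0), (0, -1), (0, -2), (-1, -2), (-1, -1), (-2, -1), (-2, -2)]
Fold 1: move[0]->U => UDLULD INVALID (collision), skipped
Fold 2: move[2]->D => DDDULD INVALID (collision), skipped
Fold 3: move[4]->R => DDLURD INVALID (collision), skipped
Fold 4: move[3]->L => DDLLLD VALID
Fold 5: move[0]->L => LDLLLD VALID

Answer: XXXVV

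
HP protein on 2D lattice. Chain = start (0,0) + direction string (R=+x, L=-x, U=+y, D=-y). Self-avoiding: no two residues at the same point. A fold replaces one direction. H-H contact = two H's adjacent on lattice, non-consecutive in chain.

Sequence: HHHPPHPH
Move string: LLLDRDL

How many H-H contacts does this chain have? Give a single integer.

Answer: 1

Derivation:
Positions: [(0, 0), (-1, 0), (-2, 0), (-3, 0), (-3, -1), (-2, -1), (-2, -2), (-3, -2)]
H-H contact: residue 2 @(-2,0) - residue 5 @(-2, -1)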